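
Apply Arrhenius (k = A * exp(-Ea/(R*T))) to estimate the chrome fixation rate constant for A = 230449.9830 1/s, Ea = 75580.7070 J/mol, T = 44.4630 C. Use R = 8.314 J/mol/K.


T_K = T_C + 273.15 = 44.4630 + 273.15 = 317.6130 K
exponent = -Ea / (R * T_K) = -75580.7070 / (8.314 * 317.6130) = -28.6222
k = A * exp(exponent) = 230449.9830 * exp(-28.6222) = 8.5531e-08 1/s


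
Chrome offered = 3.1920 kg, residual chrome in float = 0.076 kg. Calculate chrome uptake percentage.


Formula: Uptake = (offered - residual) / offered * 100
Substituting: Uptake = (3.1920 - 0.076) / 3.1920 * 100
Result: 97.6190 %


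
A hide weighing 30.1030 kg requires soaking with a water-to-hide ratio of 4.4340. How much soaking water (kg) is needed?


Formula: Water = hide_weight * ratio
Substituting: Water = 30.1030 * 4.4340
Result: 133.4767 kg


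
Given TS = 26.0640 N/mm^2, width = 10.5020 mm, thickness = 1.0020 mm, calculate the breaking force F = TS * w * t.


Formula: F = TS * w * t
Substituting: F = 26.0640 * 10.5020 * 1.0020
Result: 274.2716 N


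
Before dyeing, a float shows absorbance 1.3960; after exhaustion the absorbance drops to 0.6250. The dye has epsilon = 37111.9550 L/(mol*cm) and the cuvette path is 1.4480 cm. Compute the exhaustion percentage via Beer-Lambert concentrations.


c_initial = A_i / (epsilon * l) = 1.3960 / (37111.9550 * 1.4480) = 2.5978e-05 mol/L
c_final = A_f / (epsilon * l) = 0.6250 / (37111.9550 * 1.4480) = 1.1630e-05 mol/L
Exhaustion = (c_initial - c_final) / c_initial * 100 = (2.5978e-05 - 1.1630e-05) / 2.5978e-05 * 100 = 55.2292 %


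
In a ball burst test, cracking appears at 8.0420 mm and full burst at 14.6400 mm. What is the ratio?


Formula: Ratio = crack / burst
Substituting: Ratio = 8.0420 / 14.6400
Result: 0.5493


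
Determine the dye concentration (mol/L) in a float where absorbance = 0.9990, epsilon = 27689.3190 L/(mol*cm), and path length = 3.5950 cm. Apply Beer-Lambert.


Formula: c = A / (epsilon * l)
Substituting: c = 0.9990 / (27689.3190 * 3.5950)
Result: 1.0036e-05 mol/L


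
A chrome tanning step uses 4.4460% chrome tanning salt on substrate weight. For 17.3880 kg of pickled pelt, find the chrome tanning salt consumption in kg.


Formula: Chrome = substrate * pct / 100
Substituting: Chrome = 17.3880 * 4.4460 / 100
Result: 0.7731 kg


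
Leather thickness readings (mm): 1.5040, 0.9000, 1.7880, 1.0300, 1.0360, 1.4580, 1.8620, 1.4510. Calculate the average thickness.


Formula: Average = sum / n
Substituting: Average = 11.0290 / 8
Result: 1.3786 mm


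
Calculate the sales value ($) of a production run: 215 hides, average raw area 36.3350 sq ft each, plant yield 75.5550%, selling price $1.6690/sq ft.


Raw_total = N * avg_area = 215 * 36.3350 = 7812.0250 sq ft
Finished = Raw_total * yield / 100 = 7812.0250 * 75.5550 / 100 = 5902.3755 sq ft
Value = Finished * price = 5902.3755 * 1.6690 = 9851.0647 $


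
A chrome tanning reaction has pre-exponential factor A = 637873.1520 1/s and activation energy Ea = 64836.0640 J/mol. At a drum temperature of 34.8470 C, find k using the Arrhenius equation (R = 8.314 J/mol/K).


T_K = T_C + 273.15 = 34.8470 + 273.15 = 307.9970 K
exponent = -Ea / (R * T_K) = -64836.0640 / (8.314 * 307.9970) = -25.3198
k = A * exp(exponent) = 637873.1520 * exp(-25.3198) = 6.4341e-06 1/s


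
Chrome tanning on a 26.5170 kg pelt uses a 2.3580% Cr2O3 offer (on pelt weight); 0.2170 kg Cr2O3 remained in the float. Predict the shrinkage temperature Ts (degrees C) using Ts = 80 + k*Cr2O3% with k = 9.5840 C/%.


Offered = pelt * offer_pct / 100 = 26.5170 * 2.3580 / 100 = 0.6253 kg
Uptake = offered - residual = 0.6253 - 0.2170 = 0.4083 kg
Cr2O3% on pelt = uptake / pelt * 100 = 0.4083 / 26.5170 * 100 = 1.5397 %
Ts = 80 + k * Cr2O3% = 80 + 9.5840 * 1.5397 = 94.7561 C


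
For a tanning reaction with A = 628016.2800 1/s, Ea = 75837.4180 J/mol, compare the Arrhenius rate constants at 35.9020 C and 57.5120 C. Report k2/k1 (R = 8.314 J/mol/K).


T1 = 35.9020 + 273.15 = 309.0520 K; T2 = 57.5120 + 273.15 = 330.6620 K
k1 = A * exp(-Ea/(R*T1)) = 628016.2800 * exp(-75837.4180/(8.314*309.0520)) = 9.5454e-08 1/s
k2 = A * exp(-Ea/(R*T2)) = 628016.2800 * exp(-75837.4180/(8.314*330.6620)) = 6.5692e-07 1/s
k2/k1 = 6.5692e-07 / 9.5454e-08 = 6.8820


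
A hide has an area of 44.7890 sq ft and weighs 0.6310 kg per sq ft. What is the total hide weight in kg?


Formula: Weight = area * weight_per_sqft
Substituting: Weight = 44.7890 * 0.6310
Result: 28.2619 kg


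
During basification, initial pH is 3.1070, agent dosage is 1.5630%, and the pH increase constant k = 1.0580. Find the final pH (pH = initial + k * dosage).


Formula: pH_final = pH_initial + k * base_pct
Substituting: pH_final = 3.1070 + 1.0580 * 1.5630
Result: 4.7607


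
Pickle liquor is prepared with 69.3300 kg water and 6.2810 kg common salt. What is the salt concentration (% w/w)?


Formula: Conc = salt / (water + salt) * 100
Substituting: Conc = 6.2810 / (69.3300 + 6.2810) * 100
Result: 8.3070 %


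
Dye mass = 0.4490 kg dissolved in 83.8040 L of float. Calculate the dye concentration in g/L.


Formula: Conc = dye_mass(kg) / volume(L) * 1000
Substituting: Conc = 0.4490 / 83.8040 * 1000
Result: 5.3577 g/L


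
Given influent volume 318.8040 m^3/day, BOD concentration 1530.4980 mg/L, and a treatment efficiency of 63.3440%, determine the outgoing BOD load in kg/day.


Load_in = volume * conc / 1000 = 318.8040 * 1530.4980 / 1000 = 487.9289 kg/day
Removed = Load_in * eff / 100 = 487.9289 * 63.3440 / 100 = 309.0737 kg/day
Load_out = Load_in - Removed = 487.9289 - 309.0737 = 178.8552 kg/day


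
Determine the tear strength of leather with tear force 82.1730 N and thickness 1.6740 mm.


Formula: Tear strength = force / thickness
Substituting: Tear strength = 82.1730 / 1.6740
Result: 49.0878 N/mm


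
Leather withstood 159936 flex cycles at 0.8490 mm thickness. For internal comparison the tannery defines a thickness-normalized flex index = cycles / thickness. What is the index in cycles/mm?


Formula: Index = cycles / thickness
Substituting: Index = 159936 / 0.8490
Result: 188381.6254 cycles/mm


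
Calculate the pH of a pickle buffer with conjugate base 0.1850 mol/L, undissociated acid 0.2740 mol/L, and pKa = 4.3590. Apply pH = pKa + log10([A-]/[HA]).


ratio = [A-] / [HA] = 0.1850 / 0.2740 = 0.6752
log10(ratio) = -0.1706
pH = pKa + log10(ratio) = 4.3590 - 0.1706 = 4.1884


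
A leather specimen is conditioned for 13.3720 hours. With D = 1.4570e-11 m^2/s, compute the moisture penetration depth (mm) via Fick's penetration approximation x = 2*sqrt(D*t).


t = 13.3720 hr * 3600 = 48139.2000 s
D * t = 1.4570e-11 * 48139.2000 = 7.0139e-07
x = 2 * sqrt(D*t) = 2 * sqrt(7.0139e-07) = 0.00167498 m = 1.6750 mm


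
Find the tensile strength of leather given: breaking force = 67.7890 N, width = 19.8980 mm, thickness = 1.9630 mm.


Formula: TS = force / (width * thickness)
Substituting: TS = 67.7890 / (19.8980 * 1.9630)
Result: 1.7355 N/mm^2


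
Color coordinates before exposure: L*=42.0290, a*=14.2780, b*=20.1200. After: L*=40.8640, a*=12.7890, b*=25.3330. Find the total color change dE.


dL = -1.1650, da = -1.4890, db = 5.2130
dE = sqrt((-1.1650)^2 + (-1.4890)^2 + 5.2130^2) = 5.5452


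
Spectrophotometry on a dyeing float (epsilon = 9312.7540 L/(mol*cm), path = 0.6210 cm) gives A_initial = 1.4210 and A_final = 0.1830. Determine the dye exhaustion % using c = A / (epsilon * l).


c_initial = A_i / (epsilon * l) = 1.4210 / (9312.7540 * 0.6210) = 2.4571e-04 mol/L
c_final = A_f / (epsilon * l) = 0.1830 / (9312.7540 * 0.6210) = 3.1643e-05 mol/L
Exhaustion = (c_initial - c_final) / c_initial * 100 = (2.4571e-04 - 3.1643e-05) / 2.4571e-04 * 100 = 87.1217 %


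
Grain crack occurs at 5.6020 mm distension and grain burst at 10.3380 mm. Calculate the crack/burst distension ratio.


Formula: Ratio = crack / burst
Substituting: Ratio = 5.6020 / 10.3380
Result: 0.5419


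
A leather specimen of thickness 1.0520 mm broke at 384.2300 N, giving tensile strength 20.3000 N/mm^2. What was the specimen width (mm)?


Formula: w = F / (TS * t)
Substituting: w = 384.2300 / (20.3000 * 1.0520)
Result: 17.9920 mm


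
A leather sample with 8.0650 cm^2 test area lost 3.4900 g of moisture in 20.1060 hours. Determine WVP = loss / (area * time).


Formula: WVP = loss / (area * time)
Substituting: WVP = 3.4900 / (8.0650 * 20.1060)
Result: 0.0215226 g/(cm^2*hr)


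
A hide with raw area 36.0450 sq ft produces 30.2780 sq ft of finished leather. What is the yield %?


Formula: Yield = finished / raw * 100
Substituting: Yield = 30.2780 / 36.0450 * 100
Result: 84.0006 %


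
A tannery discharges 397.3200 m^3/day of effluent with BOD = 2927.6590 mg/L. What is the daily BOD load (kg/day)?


Formula: BOD_load = volume * conc / 1000
Substituting: BOD_load = 397.3200 * 2927.6590 / 1000
Result: 1163.2175 kg/day


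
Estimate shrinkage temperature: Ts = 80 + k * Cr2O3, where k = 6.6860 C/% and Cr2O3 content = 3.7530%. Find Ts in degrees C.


Formula: Ts = 80 + k * Cr2O3
Substituting: Ts = 80 + 6.6860 * 3.7530
Result: 105.0926 C


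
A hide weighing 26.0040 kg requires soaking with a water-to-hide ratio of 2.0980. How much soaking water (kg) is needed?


Formula: Water = hide_weight * ratio
Substituting: Water = 26.0040 * 2.0980
Result: 54.5564 kg


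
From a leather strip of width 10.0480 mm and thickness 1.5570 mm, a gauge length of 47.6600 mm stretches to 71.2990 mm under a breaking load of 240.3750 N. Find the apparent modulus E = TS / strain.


TS = F / (w * t) = 240.3750 / (10.0480 * 1.5570) = 15.3646 N/mm^2
strain = (Lf - L0) / L0 = (71.2990 - 47.6600) / 47.6600 = 0.4960
E = TS / strain = 15.3646 / 0.4960 = 30.9775 N/mm^2


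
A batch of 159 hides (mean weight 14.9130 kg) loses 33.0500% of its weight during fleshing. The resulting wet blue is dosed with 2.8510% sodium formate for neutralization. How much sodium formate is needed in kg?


Total_raw = N * avg_wt = 159 * 14.9130 = 2371.1670 kg
Substrate = Total_raw * (1 - loss/100) = 2371.1670 * (1 - 33.0500/100) = 1587.4963 kg
Neutralizer = Substrate * pct / 100 = 1587.4963 * 2.8510 / 100 = 45.2595 kg


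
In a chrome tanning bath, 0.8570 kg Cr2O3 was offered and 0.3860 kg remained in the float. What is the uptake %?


Formula: Uptake = (offered - residual) / offered * 100
Substituting: Uptake = (0.8570 - 0.3860) / 0.8570 * 100
Result: 54.9592 %


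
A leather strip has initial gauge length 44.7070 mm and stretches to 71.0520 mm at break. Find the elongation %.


Formula: Elongation = (Lf - L0) / L0 * 100
Substituting: Elongation = (71.0520 - 44.7070) / 44.7070 * 100
Result: 58.9281 %


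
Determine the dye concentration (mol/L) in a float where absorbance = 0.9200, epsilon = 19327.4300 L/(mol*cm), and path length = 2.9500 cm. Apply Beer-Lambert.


Formula: c = A / (epsilon * l)
Substituting: c = 0.9200 / (19327.4300 * 2.9500)
Result: 1.6136e-05 mol/L


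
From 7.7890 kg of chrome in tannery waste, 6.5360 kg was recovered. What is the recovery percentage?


Formula: Recovery = recovered / input * 100
Substituting: Recovery = 6.5360 / 7.7890 * 100
Result: 83.9132 %


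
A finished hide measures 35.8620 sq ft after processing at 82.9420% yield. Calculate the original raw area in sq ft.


Formula: raw = finished * 100 / yield
Substituting: raw = 35.8620 * 100 / 82.9420
Result: 43.2374 sq ft


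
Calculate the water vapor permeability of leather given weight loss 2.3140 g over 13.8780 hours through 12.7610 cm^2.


Formula: WVP = loss / (area * time)
Substituting: WVP = 2.3140 / (12.7610 * 13.8780)
Result: 0.0130663 g/(cm^2*hr)


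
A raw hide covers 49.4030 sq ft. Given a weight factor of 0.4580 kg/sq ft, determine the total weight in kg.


Formula: Weight = area * weight_per_sqft
Substituting: Weight = 49.4030 * 0.4580
Result: 22.6266 kg


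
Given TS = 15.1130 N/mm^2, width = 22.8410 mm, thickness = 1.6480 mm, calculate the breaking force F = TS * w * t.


Formula: F = TS * w * t
Substituting: F = 15.1130 * 22.8410 * 1.6480
Result: 568.8831 N


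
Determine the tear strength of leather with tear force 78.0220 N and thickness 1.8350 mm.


Formula: Tear strength = force / thickness
Substituting: Tear strength = 78.0220 / 1.8350
Result: 42.5188 N/mm


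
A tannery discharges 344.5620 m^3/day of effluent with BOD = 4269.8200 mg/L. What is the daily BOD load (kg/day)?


Formula: BOD_load = volume * conc / 1000
Substituting: BOD_load = 344.5620 * 4269.8200 / 1000
Result: 1471.2177 kg/day


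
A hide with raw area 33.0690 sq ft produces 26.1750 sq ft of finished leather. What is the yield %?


Formula: Yield = finished / raw * 100
Substituting: Yield = 26.1750 / 33.0690 * 100
Result: 79.1527 %


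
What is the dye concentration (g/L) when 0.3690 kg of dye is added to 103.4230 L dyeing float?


Formula: Conc = dye_mass(kg) / volume(L) * 1000
Substituting: Conc = 0.3690 / 103.4230 * 1000
Result: 3.5679 g/L


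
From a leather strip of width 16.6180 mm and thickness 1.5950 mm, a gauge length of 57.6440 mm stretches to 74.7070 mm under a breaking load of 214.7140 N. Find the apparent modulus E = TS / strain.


TS = F / (w * t) = 214.7140 / (16.6180 * 1.5950) = 8.1007 N/mm^2
strain = (Lf - L0) / L0 = (74.7070 - 57.6440) / 57.6440 = 0.2960
E = TS / strain = 8.1007 / 0.2960 = 27.3665 N/mm^2


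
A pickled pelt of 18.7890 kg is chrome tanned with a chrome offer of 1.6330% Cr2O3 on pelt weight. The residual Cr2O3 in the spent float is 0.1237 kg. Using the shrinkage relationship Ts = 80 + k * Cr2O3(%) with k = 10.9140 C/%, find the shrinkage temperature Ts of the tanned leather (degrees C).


Offered = pelt * offer_pct / 100 = 18.7890 * 1.6330 / 100 = 0.3068 kg
Uptake = offered - residual = 0.3068 - 0.1237 = 0.1831 kg
Cr2O3% on pelt = uptake / pelt * 100 = 0.1831 / 18.7890 * 100 = 0.9746 %
Ts = 80 + k * Cr2O3% = 80 + 10.9140 * 0.9746 = 90.6372 C


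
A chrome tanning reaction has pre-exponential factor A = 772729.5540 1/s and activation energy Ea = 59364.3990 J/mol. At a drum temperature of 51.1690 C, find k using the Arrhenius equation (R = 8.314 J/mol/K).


T_K = T_C + 273.15 = 51.1690 + 273.15 = 324.3190 K
exponent = -Ea / (R * T_K) = -59364.3990 / (8.314 * 324.3190) = -22.0163
k = A * exp(exponent) = 772729.5540 * exp(-22.0163) = 2.1207e-04 1/s


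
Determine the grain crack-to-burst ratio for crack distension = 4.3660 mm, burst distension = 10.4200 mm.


Formula: Ratio = crack / burst
Substituting: Ratio = 4.3660 / 10.4200
Result: 0.4190


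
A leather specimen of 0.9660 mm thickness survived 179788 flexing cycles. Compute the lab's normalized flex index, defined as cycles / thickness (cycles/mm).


Formula: Index = cycles / thickness
Substituting: Index = 179788 / 0.9660
Result: 186115.9420 cycles/mm


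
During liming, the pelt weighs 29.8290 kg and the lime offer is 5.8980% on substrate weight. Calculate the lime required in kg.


Formula: Lime = substrate * pct / 100
Substituting: Lime = 29.8290 * 5.8980 / 100
Result: 1.7593 kg


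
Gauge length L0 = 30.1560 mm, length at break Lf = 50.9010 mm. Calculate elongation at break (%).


Formula: Elongation = (Lf - L0) / L0 * 100
Substituting: Elongation = (50.9010 - 30.1560) / 30.1560 * 100
Result: 68.7923 %


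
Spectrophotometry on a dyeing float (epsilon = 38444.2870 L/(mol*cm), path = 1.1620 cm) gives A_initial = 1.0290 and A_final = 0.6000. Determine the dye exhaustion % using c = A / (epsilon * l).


c_initial = A_i / (epsilon * l) = 1.0290 / (38444.2870 * 1.1620) = 2.3034e-05 mol/L
c_final = A_f / (epsilon * l) = 0.6000 / (38444.2870 * 1.1620) = 1.3431e-05 mol/L
Exhaustion = (c_initial - c_final) / c_initial * 100 = (2.3034e-05 - 1.3431e-05) / 2.3034e-05 * 100 = 41.6910 %


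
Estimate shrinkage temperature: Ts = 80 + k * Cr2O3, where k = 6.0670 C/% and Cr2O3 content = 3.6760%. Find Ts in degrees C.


Formula: Ts = 80 + k * Cr2O3
Substituting: Ts = 80 + 6.0670 * 3.6760
Result: 102.3023 C


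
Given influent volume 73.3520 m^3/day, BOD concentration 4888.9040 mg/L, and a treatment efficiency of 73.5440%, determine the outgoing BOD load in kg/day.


Load_in = volume * conc / 1000 = 73.3520 * 4888.9040 / 1000 = 358.6109 kg/day
Removed = Load_in * eff / 100 = 358.6109 * 73.5440 / 100 = 263.7368 kg/day
Load_out = Load_in - Removed = 358.6109 - 263.7368 = 94.8741 kg/day


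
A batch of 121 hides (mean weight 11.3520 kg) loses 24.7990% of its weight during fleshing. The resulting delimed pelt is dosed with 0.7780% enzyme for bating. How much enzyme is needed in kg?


Total_raw = N * avg_wt = 121 * 11.3520 = 1373.5920 kg
Substrate = Total_raw * (1 - loss/100) = 1373.5920 * (1 - 24.7990/100) = 1032.9549 kg
Enzyme = Substrate * pct / 100 = 1032.9549 * 0.7780 / 100 = 8.0364 kg


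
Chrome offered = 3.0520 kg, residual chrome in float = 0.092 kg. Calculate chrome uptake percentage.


Formula: Uptake = (offered - residual) / offered * 100
Substituting: Uptake = (3.0520 - 0.092) / 3.0520 * 100
Result: 96.9856 %


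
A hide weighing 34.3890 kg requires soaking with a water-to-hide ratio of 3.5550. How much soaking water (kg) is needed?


Formula: Water = hide_weight * ratio
Substituting: Water = 34.3890 * 3.5550
Result: 122.2529 kg


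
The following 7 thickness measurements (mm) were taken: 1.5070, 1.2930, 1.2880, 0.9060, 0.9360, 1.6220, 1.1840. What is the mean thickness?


Formula: Average = sum / n
Substituting: Average = 8.7360 / 7
Result: 1.2480 mm


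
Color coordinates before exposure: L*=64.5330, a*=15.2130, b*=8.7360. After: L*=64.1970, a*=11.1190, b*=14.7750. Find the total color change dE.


dL = -0.3360, da = -4.0940, db = 6.0390
dE = sqrt((-0.3360)^2 + (-4.0940)^2 + 6.0390^2) = 7.3036


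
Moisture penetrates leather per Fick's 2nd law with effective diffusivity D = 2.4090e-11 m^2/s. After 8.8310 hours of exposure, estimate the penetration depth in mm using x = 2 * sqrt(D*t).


t = 8.8310 hr * 3600 = 31791.6000 s
D * t = 2.4090e-11 * 31791.6000 = 7.6586e-07
x = 2 * sqrt(D*t) = 2 * sqrt(7.6586e-07) = 0.00175027 m = 1.7503 mm


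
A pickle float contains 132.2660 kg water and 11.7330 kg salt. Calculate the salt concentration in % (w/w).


Formula: Conc = salt / (water + salt) * 100
Substituting: Conc = 11.7330 / (132.2660 + 11.7330) * 100
Result: 8.1480 %


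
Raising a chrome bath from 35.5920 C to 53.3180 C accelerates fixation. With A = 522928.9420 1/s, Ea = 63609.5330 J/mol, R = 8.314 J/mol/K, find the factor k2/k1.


T1 = 35.5920 + 273.15 = 308.7420 K; T2 = 53.3180 + 273.15 = 326.4680 K
k1 = A * exp(-Ea/(R*T1)) = 522928.9420 * exp(-63609.5330/(8.314*308.7420)) = 9.0417e-06 1/s
k2 = A * exp(-Ea/(R*T2)) = 522928.9420 * exp(-63609.5330/(8.314*326.4680)) = 3.4721e-05 1/s
k2/k1 = 3.4721e-05 / 9.0417e-06 = 3.8401


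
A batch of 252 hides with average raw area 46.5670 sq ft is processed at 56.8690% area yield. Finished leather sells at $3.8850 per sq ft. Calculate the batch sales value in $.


Raw_total = N * avg_area = 252 * 46.5670 = 11734.8840 sq ft
Finished = Raw_total * yield / 100 = 11734.8840 * 56.8690 / 100 = 6673.5112 sq ft
Value = Finished * price = 6673.5112 * 3.8850 = 25926.5909 $


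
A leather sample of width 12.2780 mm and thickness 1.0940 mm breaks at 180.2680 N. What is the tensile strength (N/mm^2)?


Formula: TS = force / (width * thickness)
Substituting: TS = 180.2680 / (12.2780 * 1.0940)
Result: 13.4207 N/mm^2


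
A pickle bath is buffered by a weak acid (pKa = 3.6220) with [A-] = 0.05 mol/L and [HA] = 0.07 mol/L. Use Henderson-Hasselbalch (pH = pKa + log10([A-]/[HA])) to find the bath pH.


ratio = [A-] / [HA] = 0.05 / 0.07 = 0.7143
log10(ratio) = -0.1461
pH = pKa + log10(ratio) = 3.6220 - 0.1461 = 3.4759


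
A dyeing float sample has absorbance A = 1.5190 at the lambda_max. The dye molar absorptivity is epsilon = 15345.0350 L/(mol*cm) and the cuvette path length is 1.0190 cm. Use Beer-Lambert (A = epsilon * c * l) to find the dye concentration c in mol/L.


Formula: c = A / (epsilon * l)
Substituting: c = 1.5190 / (15345.0350 * 1.0190)
Result: 9.7144e-05 mol/L


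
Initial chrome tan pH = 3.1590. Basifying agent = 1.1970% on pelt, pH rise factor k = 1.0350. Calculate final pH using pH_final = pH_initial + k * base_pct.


Formula: pH_final = pH_initial + k * base_pct
Substituting: pH_final = 3.1590 + 1.0350 * 1.1970
Result: 4.3979


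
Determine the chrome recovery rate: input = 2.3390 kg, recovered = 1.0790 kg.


Formula: Recovery = recovered / input * 100
Substituting: Recovery = 1.0790 / 2.3390 * 100
Result: 46.1308 %


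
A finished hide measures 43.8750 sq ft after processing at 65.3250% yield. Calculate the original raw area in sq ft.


Formula: raw = finished * 100 / yield
Substituting: raw = 43.8750 * 100 / 65.3250
Result: 67.1642 sq ft


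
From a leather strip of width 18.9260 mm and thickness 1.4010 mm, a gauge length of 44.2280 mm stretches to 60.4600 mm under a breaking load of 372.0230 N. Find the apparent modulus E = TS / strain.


TS = F / (w * t) = 372.0230 / (18.9260 * 1.4010) = 14.0305 N/mm^2
strain = (Lf - L0) / L0 = (60.4600 - 44.2280) / 44.2280 = 0.3670
E = TS / strain = 14.0305 / 0.3670 = 38.2295 N/mm^2


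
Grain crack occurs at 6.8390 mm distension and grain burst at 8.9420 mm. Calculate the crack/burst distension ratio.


Formula: Ratio = crack / burst
Substituting: Ratio = 6.8390 / 8.9420
Result: 0.7648


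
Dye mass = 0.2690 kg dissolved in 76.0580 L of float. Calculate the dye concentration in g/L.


Formula: Conc = dye_mass(kg) / volume(L) * 1000
Substituting: Conc = 0.2690 / 76.0580 * 1000
Result: 3.5368 g/L


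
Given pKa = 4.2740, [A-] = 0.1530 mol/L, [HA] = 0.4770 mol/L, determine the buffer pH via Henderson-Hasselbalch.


ratio = [A-] / [HA] = 0.1530 / 0.4770 = 0.3208
log10(ratio) = -0.4938
pH = pKa + log10(ratio) = 4.2740 - 0.4938 = 3.7802


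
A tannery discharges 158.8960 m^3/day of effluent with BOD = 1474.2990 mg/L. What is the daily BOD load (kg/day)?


Formula: BOD_load = volume * conc / 1000
Substituting: BOD_load = 158.8960 * 1474.2990 / 1000
Result: 234.2602 kg/day


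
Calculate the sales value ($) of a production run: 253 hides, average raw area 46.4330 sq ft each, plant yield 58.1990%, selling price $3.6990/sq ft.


Raw_total = N * avg_area = 253 * 46.4330 = 11747.5490 sq ft
Finished = Raw_total * yield / 100 = 11747.5490 * 58.1990 / 100 = 6836.9560 sq ft
Value = Finished * price = 6836.9560 * 3.6990 = 25289.9004 $


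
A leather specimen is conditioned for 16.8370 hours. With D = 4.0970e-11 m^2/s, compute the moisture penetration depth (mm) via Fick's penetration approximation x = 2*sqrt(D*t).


t = 16.8370 hr * 3600 = 60613.2000 s
D * t = 4.0970e-11 * 60613.2000 = 2.4833e-06
x = 2 * sqrt(D*t) = 2 * sqrt(2.4833e-06) = 0.00315171 m = 3.1517 mm


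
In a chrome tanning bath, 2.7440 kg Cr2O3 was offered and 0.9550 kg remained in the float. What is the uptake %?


Formula: Uptake = (offered - residual) / offered * 100
Substituting: Uptake = (2.7440 - 0.9550) / 2.7440 * 100
Result: 65.1968 %


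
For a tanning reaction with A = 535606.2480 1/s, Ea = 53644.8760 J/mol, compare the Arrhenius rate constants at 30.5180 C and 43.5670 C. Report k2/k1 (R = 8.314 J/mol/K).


T1 = 30.5180 + 273.15 = 303.6680 K; T2 = 43.5670 + 273.15 = 316.7170 K
k1 = A * exp(-Ea/(R*T1)) = 535606.2480 * exp(-53644.8760/(8.314*303.6680)) = 3.1691e-04 1/s
k2 = A * exp(-Ea/(R*T2)) = 535606.2480 * exp(-53644.8760/(8.314*316.7170)) = 7.6055e-04 1/s
k2/k1 = 7.6055e-04 / 3.1691e-04 = 2.3999


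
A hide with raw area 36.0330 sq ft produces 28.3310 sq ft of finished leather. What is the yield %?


Formula: Yield = finished / raw * 100
Substituting: Yield = 28.3310 / 36.0330 * 100
Result: 78.6251 %


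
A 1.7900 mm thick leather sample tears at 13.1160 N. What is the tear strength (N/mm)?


Formula: Tear strength = force / thickness
Substituting: Tear strength = 13.1160 / 1.7900
Result: 7.3274 N/mm


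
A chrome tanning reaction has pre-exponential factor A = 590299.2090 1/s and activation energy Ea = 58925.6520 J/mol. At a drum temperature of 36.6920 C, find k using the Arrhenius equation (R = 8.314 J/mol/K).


T_K = T_C + 273.15 = 36.6920 + 273.15 = 309.8420 K
exponent = -Ea / (R * T_K) = -58925.6520 / (8.314 * 309.8420) = -22.8746
k = A * exp(exponent) = 590299.2090 * exp(-22.8746) = 6.8667e-05 1/s


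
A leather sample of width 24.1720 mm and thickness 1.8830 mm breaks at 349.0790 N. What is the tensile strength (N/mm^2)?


Formula: TS = force / (width * thickness)
Substituting: TS = 349.0790 / (24.1720 * 1.8830)
Result: 7.6694 N/mm^2


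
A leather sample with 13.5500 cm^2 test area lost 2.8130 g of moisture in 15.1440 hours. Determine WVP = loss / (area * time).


Formula: WVP = loss / (area * time)
Substituting: WVP = 2.8130 / (13.5500 * 15.1440)
Result: 0.0137085 g/(cm^2*hr)


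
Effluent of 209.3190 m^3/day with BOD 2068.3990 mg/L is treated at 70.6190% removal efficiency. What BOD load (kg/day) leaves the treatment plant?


Load_in = volume * conc / 1000 = 209.3190 * 2068.3990 / 1000 = 432.9552 kg/day
Removed = Load_in * eff / 100 = 432.9552 * 70.6190 / 100 = 305.7486 kg/day
Load_out = Load_in - Removed = 432.9552 - 305.7486 = 127.2066 kg/day


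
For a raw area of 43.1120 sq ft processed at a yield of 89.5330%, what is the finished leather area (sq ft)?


Formula: finished = raw * yield / 100
Substituting: finished = 43.1120 * 89.5330 / 100
Result: 38.5995 sq ft


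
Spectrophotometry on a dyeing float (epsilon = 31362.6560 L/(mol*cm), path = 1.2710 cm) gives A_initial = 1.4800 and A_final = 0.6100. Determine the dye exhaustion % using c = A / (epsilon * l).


c_initial = A_i / (epsilon * l) = 1.4800 / (31362.6560 * 1.2710) = 3.7128e-05 mol/L
c_final = A_f / (epsilon * l) = 0.6100 / (31362.6560 * 1.2710) = 1.5303e-05 mol/L
Exhaustion = (c_initial - c_final) / c_initial * 100 = (3.7128e-05 - 1.5303e-05) / 3.7128e-05 * 100 = 58.7838 %


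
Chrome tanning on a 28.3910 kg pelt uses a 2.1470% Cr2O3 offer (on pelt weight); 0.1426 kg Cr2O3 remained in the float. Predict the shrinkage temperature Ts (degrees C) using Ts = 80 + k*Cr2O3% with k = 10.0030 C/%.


Offered = pelt * offer_pct / 100 = 28.3910 * 2.1470 / 100 = 0.6096 kg
Uptake = offered - residual = 0.6096 - 0.1426 = 0.4670 kg
Cr2O3% on pelt = uptake / pelt * 100 = 0.4670 / 28.3910 * 100 = 1.6447 %
Ts = 80 + k * Cr2O3% = 80 + 10.0030 * 1.6447 = 96.4522 C


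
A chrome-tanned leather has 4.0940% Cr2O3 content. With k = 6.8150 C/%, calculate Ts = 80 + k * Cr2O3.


Formula: Ts = 80 + k * Cr2O3
Substituting: Ts = 80 + 6.8150 * 4.0940
Result: 107.9006 C


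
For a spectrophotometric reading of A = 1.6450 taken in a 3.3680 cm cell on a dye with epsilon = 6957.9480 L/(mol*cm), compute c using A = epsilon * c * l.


Formula: c = A / (epsilon * l)
Substituting: c = 1.6450 / (6957.9480 * 3.3680)
Result: 7.0196e-05 mol/L


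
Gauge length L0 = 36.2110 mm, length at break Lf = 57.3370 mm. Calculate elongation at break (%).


Formula: Elongation = (Lf - L0) / L0 * 100
Substituting: Elongation = (57.3370 - 36.2110) / 36.2110 * 100
Result: 58.3414 %


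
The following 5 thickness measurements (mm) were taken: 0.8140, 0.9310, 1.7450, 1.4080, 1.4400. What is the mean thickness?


Formula: Average = sum / n
Substituting: Average = 6.3380 / 5
Result: 1.2676 mm


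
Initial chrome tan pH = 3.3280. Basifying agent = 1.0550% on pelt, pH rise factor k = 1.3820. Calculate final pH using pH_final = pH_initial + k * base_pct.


Formula: pH_final = pH_initial + k * base_pct
Substituting: pH_final = 3.3280 + 1.3820 * 1.0550
Result: 4.7860


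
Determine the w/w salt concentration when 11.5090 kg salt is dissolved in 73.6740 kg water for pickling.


Formula: Conc = salt / (water + salt) * 100
Substituting: Conc = 11.5090 / (73.6740 + 11.5090) * 100
Result: 13.5109 %


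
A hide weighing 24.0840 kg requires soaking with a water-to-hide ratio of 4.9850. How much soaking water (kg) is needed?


Formula: Water = hide_weight * ratio
Substituting: Water = 24.0840 * 4.9850
Result: 120.0587 kg


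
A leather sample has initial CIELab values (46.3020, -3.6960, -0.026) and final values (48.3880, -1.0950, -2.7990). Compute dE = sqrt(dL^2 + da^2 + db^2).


dL = 2.0860, da = 2.6010, db = -2.7730
dE = sqrt(2.0860^2 + 2.6010^2 + (-2.7730)^2) = 4.3366


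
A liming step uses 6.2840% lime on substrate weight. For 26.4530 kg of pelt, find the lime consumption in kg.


Formula: Lime = substrate * pct / 100
Substituting: Lime = 26.4530 * 6.2840 / 100
Result: 1.6623 kg


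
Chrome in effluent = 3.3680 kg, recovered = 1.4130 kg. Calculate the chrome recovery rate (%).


Formula: Recovery = recovered / input * 100
Substituting: Recovery = 1.4130 / 3.3680 * 100
Result: 41.9537 %


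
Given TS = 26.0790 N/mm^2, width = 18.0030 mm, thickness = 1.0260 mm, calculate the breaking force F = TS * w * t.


Formula: F = TS * w * t
Substituting: F = 26.0790 * 18.0030 * 1.0260
Result: 481.7072 N


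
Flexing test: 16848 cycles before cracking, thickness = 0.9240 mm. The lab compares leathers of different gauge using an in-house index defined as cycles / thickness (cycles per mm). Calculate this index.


Formula: Index = cycles / thickness
Substituting: Index = 16848 / 0.9240
Result: 18233.7662 cycles/mm


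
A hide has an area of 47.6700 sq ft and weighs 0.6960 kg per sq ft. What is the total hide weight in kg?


Formula: Weight = area * weight_per_sqft
Substituting: Weight = 47.6700 * 0.6960
Result: 33.1783 kg


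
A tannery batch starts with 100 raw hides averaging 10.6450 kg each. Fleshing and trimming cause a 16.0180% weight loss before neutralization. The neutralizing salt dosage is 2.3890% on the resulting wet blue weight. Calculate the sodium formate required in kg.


Total_raw = N * avg_wt = 100 * 10.6450 = 1064.5000 kg
Substrate = Total_raw * (1 - loss/100) = 1064.5000 * (1 - 16.0180/100) = 893.9884 kg
Neutralizer = Substrate * pct / 100 = 893.9884 * 2.3890 / 100 = 21.3574 kg


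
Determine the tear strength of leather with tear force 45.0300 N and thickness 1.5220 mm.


Formula: Tear strength = force / thickness
Substituting: Tear strength = 45.0300 / 1.5220
Result: 29.5861 N/mm


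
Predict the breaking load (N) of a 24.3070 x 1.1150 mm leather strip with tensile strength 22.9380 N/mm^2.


Formula: F = TS * w * t
Substituting: F = 22.9380 * 24.3070 * 1.1150
Result: 621.6727 N


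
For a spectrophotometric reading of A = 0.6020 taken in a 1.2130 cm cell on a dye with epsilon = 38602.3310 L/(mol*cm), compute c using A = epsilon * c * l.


Formula: c = A / (epsilon * l)
Substituting: c = 0.6020 / (38602.3310 * 1.2130)
Result: 1.2856e-05 mol/L


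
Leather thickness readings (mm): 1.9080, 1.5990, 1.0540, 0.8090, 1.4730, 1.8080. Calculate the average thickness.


Formula: Average = sum / n
Substituting: Average = 8.6510 / 6
Result: 1.4418 mm


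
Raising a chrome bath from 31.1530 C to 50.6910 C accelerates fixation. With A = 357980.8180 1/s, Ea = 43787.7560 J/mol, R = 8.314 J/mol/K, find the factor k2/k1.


T1 = 31.1530 + 273.15 = 304.3030 K; T2 = 50.6910 + 273.15 = 323.8410 K
k1 = A * exp(-Ea/(R*T1)) = 357980.8180 * exp(-43787.7560/(8.314*304.3030)) = 0.0108961 1/s
k2 = A * exp(-Ea/(R*T2)) = 357980.8180 * exp(-43787.7560/(8.314*323.8410)) = 0.0309573 1/s
k2/k1 = 0.0309573 / 0.0108961 = 2.8411


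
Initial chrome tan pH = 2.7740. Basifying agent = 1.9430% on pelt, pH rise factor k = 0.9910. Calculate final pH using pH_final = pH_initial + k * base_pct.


Formula: pH_final = pH_initial + k * base_pct
Substituting: pH_final = 2.7740 + 0.9910 * 1.9430
Result: 4.6995


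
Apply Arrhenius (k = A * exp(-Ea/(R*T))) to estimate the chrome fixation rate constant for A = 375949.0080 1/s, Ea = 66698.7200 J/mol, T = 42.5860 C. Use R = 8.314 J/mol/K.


T_K = T_C + 273.15 = 42.5860 + 273.15 = 315.7360 K
exponent = -Ea / (R * T_K) = -66698.7200 / (8.314 * 315.7360) = -25.4088
k = A * exp(exponent) = 375949.0080 * exp(-25.4088) = 3.4693e-06 1/s


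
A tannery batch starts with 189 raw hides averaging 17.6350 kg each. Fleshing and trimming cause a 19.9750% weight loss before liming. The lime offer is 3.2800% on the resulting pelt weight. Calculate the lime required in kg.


Total_raw = N * avg_wt = 189 * 17.6350 = 3333.0150 kg
Substrate = Total_raw * (1 - loss/100) = 3333.0150 * (1 - 19.9750/100) = 2667.2453 kg
Lime = Substrate * pct / 100 = 2667.2453 * 3.2800 / 100 = 87.4856 kg


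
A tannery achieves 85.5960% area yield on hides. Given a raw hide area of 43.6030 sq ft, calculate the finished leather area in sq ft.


Formula: finished = raw * yield / 100
Substituting: finished = 43.6030 * 85.5960 / 100
Result: 37.3224 sq ft


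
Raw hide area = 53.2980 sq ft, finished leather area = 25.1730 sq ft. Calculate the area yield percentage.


Formula: Yield = finished / raw * 100
Substituting: Yield = 25.1730 / 53.2980 * 100
Result: 47.2307 %


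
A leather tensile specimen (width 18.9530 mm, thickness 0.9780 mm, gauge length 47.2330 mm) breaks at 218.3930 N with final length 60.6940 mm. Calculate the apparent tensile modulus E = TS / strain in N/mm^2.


TS = F / (w * t) = 218.3930 / (18.9530 * 0.9780) = 11.7821 N/mm^2
strain = (Lf - L0) / L0 = (60.6940 - 47.2330) / 47.2330 = 0.2850
E = TS / strain = 11.7821 / 0.2850 = 41.3419 N/mm^2


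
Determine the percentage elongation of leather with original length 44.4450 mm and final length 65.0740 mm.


Formula: Elongation = (Lf - L0) / L0 * 100
Substituting: Elongation = (65.0740 - 44.4450) / 44.4450 * 100
Result: 46.4147 %


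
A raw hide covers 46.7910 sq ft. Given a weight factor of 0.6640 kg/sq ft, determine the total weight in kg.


Formula: Weight = area * weight_per_sqft
Substituting: Weight = 46.7910 * 0.6640
Result: 31.0692 kg


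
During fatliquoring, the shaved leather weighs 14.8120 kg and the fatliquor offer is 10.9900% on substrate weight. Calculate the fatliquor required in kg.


Formula: Fat = substrate * pct / 100
Substituting: Fat = 14.8120 * 10.9900 / 100
Result: 1.6278 kg


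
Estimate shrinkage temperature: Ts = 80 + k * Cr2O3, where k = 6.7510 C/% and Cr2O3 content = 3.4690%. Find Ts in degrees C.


Formula: Ts = 80 + k * Cr2O3
Substituting: Ts = 80 + 6.7510 * 3.4690
Result: 103.4192 C


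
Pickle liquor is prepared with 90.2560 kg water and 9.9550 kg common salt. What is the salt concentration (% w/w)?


Formula: Conc = salt / (water + salt) * 100
Substituting: Conc = 9.9550 / (90.2560 + 9.9550) * 100
Result: 9.9340 %


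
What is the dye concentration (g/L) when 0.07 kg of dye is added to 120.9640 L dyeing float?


Formula: Conc = dye_mass(kg) / volume(L) * 1000
Substituting: Conc = 0.07 / 120.9640 * 1000
Result: 0.5787 g/L


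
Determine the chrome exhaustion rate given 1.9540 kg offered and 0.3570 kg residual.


Formula: Uptake = (offered - residual) / offered * 100
Substituting: Uptake = (1.9540 - 0.3570) / 1.9540 * 100
Result: 81.7298 %


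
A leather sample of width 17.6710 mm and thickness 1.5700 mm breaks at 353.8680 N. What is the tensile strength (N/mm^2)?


Formula: TS = force / (width * thickness)
Substituting: TS = 353.8680 / (17.6710 * 1.5700)
Result: 12.7550 N/mm^2


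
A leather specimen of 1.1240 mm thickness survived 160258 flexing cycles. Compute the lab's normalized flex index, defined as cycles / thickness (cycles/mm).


Formula: Index = cycles / thickness
Substituting: Index = 160258 / 1.1240
Result: 142578.2918 cycles/mm


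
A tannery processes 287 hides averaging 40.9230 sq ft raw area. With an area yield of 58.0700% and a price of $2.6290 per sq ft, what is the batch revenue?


Raw_total = N * avg_area = 287 * 40.9230 = 11744.9010 sq ft
Finished = Raw_total * yield / 100 = 11744.9010 * 58.0700 / 100 = 6820.2640 sq ft
Value = Finished * price = 6820.2640 * 2.6290 = 17930.4741 $


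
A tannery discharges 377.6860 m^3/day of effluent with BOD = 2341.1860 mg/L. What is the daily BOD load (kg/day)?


Formula: BOD_load = volume * conc / 1000
Substituting: BOD_load = 377.6860 * 2341.1860 / 1000
Result: 884.2332 kg/day


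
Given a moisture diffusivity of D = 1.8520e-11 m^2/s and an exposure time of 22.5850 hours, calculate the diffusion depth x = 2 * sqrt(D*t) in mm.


t = 22.5850 hr * 3600 = 81306.0000 s
D * t = 1.8520e-11 * 81306.0000 = 1.5058e-06
x = 2 * sqrt(D*t) = 2 * sqrt(1.5058e-06) = 0.00245421 m = 2.4542 mm


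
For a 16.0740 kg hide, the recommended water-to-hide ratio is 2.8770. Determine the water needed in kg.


Formula: Water = hide_weight * ratio
Substituting: Water = 16.0740 * 2.8770
Result: 46.2449 kg


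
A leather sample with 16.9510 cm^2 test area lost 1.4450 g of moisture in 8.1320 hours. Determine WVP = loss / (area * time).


Formula: WVP = loss / (area * time)
Substituting: WVP = 1.4450 / (16.9510 * 8.1320)
Result: 0.0104827 g/(cm^2*hr)


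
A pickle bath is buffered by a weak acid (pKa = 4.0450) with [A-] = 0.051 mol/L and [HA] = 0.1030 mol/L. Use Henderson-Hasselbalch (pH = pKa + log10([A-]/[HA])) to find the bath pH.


ratio = [A-] / [HA] = 0.051 / 0.1030 = 0.4951
log10(ratio) = -0.3053
pH = pKa + log10(ratio) = 4.0450 - 0.3053 = 3.7397


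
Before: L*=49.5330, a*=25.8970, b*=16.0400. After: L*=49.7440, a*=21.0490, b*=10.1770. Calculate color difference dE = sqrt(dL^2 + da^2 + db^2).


dL = 0.2110, da = -4.8480, db = -5.8630
dE = sqrt(0.2110^2 + (-4.8480)^2 + (-5.8630)^2) = 7.6107


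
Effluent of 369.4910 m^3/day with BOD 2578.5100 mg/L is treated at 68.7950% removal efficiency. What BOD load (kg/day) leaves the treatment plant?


Load_in = volume * conc / 1000 = 369.4910 * 2578.5100 / 1000 = 952.7362 kg/day
Removed = Load_in * eff / 100 = 952.7362 * 68.7950 / 100 = 655.4349 kg/day
Load_out = Load_in - Removed = 952.7362 - 655.4349 = 297.3013 kg/day


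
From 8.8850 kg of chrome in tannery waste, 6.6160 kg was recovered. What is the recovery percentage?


Formula: Recovery = recovered / input * 100
Substituting: Recovery = 6.6160 / 8.8850 * 100
Result: 74.4626 %


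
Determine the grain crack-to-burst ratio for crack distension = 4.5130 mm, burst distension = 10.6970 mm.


Formula: Ratio = crack / burst
Substituting: Ratio = 4.5130 / 10.6970
Result: 0.4219


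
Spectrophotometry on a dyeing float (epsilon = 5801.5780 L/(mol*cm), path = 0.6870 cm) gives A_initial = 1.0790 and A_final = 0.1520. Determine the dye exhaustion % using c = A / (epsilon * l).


c_initial = A_i / (epsilon * l) = 1.0790 / (5801.5780 * 0.6870) = 2.7072e-04 mol/L
c_final = A_f / (epsilon * l) = 0.1520 / (5801.5780 * 0.6870) = 3.8136e-05 mol/L
Exhaustion = (c_initial - c_final) / c_initial * 100 = (2.7072e-04 - 3.8136e-05) / 2.7072e-04 * 100 = 85.9129 %


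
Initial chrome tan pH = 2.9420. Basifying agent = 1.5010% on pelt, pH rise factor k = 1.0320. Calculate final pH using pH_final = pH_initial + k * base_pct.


Formula: pH_final = pH_initial + k * base_pct
Substituting: pH_final = 2.9420 + 1.0320 * 1.5010
Result: 4.4910


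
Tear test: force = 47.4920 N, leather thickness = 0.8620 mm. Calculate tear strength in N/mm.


Formula: Tear strength = force / thickness
Substituting: Tear strength = 47.4920 / 0.8620
Result: 55.0951 N/mm


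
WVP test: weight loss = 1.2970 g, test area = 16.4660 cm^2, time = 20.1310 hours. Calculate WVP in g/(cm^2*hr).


Formula: WVP = loss / (area * time)
Substituting: WVP = 1.2970 / (16.4660 * 20.1310)
Result: 0.00391279 g/(cm^2*hr)


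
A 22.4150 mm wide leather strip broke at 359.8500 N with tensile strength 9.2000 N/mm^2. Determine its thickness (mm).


Formula: t = F / (TS * w)
Substituting: t = 359.8500 / (9.2000 * 22.4150)
Result: 1.7450 mm
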